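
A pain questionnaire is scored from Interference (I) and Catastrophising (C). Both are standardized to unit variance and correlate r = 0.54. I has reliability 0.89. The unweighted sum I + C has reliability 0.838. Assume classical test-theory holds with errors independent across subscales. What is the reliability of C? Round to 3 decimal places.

0.611

Var(I+C) = 2 + 2·0.54 = 3.080.
True-score variance = ρ_I + ρ_C + 2·0.54, so 0.838 = (0.89 + ρ_C + 1.08) / 3.080.
ρ_C = 0.838·3.080 − 0.89 − 1.08 = 0.611.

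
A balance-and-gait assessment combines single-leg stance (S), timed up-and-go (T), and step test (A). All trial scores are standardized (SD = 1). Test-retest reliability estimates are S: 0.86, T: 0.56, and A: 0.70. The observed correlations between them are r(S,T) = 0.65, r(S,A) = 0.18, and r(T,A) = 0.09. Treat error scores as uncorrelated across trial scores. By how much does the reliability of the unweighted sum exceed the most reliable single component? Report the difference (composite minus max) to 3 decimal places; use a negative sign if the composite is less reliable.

Var(sum) = 3 + 1.84 = 4.84; true-score variance = 2.12 + 1.84 = 3.96; composite reliability = 0.8182.
Max component reliability = 0.8600.
Difference = 0.8182 − 0.8600 = -0.042.

-0.042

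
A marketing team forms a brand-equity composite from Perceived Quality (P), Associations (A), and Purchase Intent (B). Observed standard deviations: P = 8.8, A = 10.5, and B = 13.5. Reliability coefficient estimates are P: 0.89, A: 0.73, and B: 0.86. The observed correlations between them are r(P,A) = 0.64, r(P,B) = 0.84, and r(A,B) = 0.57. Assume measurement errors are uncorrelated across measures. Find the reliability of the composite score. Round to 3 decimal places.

0.925

Var(P+A+B) = 8.8² + 10.5² + 13.5² + 2·[8.8·10.5·0.64 + 8.8·13.5·0.84 + 10.5·13.5·0.57] = 369.94 + 479.451 = 849.391.
Under uncorrelated errors the observed covariances equal the true-score covariances, so only the own-variance terms attenuate.
True-score variance = [8.8²·0.89 + 10.5²·0.73 + 13.5²·0.86] + 479.451 = 306.139 + 479.451 = 785.59.
Reliability = 785.59 / 849.391 = 0.925.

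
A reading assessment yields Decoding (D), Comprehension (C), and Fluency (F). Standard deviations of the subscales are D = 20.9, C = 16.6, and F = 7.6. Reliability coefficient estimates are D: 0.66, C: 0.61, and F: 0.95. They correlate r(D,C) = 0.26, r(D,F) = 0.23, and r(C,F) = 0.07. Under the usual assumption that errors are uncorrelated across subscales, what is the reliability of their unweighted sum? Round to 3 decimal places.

Var(D+C+F) = 20.9² + 16.6² + 7.6² + 2·[20.9·16.6·0.26 + 20.9·7.6·0.23 + 16.6·7.6·0.07] = 770.13 + 271.138 = 1041.27.
Because errors are independent across components, Cov(Tᵢ,Tⱼ) = Cov(Xᵢ,Xⱼ); the off-diagonal part of the true-score variance is the same as above.
True-score variance = [20.9²·0.66 + 16.6²·0.61 + 7.6²·0.95] + 271.138 = 511.258 + 271.138 = 782.396.
Reliability = 782.396 / 1041.27 = 0.751.

0.751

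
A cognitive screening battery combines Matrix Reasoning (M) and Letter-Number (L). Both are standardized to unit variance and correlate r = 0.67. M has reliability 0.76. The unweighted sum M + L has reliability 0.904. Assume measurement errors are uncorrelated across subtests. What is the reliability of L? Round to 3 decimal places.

0.919

Var(M+L) = 2 + 2·0.67 = 3.340.
True-score variance = ρ_M + ρ_L + 2·0.67, so 0.904 = (0.76 + ρ_L + 1.34) / 3.340.
ρ_L = 0.904·3.340 − 0.76 − 1.34 = 0.919.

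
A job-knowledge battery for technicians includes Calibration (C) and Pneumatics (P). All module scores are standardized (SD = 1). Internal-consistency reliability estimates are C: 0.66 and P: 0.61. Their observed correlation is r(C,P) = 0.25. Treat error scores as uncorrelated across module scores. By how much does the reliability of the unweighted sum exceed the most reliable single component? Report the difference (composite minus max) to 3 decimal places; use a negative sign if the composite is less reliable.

Var(sum) = 2 + 0.5 = 2.5; true-score variance = 1.27 + 0.5 = 1.77; composite reliability = 0.7080.
Max component reliability = 0.6600.
Difference = 0.7080 − 0.6600 = 0.048.

0.048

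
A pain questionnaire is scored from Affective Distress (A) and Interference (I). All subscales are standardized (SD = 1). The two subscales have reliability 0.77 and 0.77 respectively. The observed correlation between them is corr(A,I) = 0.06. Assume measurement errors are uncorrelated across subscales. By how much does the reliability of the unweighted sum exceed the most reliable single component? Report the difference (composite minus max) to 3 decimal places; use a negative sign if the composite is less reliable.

0.013

Var(sum) = 2 + 0.12 = 2.12; true-score variance = 1.54 + 0.12 = 1.66; composite reliability = 0.7830.
Max component reliability = 0.7700.
Difference = 0.7830 − 0.7700 = 0.013.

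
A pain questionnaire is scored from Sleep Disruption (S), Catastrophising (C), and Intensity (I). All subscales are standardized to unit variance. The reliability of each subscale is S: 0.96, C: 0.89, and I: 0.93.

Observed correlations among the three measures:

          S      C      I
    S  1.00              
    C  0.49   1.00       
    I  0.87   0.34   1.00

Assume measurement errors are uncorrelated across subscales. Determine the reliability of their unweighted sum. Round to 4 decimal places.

Var(S+C+I) = 3 + 2·[0.49 + 0.87 + 0.34] = 3 + 3.4 = 6.4.
Under uncorrelated errors the observed covariances equal the true-score covariances, so only the own-variance terms attenuate.
True-score variance = [0.96 + 0.89 + 0.93] + 3.4 = 2.78 + 3.4 = 6.18.
Reliability = 6.18 / 6.4 = 0.9656.

0.9656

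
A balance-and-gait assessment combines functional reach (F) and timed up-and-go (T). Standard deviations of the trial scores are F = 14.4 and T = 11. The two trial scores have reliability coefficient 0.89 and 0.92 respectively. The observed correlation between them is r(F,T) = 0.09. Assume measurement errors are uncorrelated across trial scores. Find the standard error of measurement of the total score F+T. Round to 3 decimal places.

Var(total) = 328.36 + 28.512 = 356.872.
True-score variance = 295.87 + 28.512 = 324.382, so reliability = 0.9090.
Error variance = 356.872 − 324.382 = 32.4896; SEM = √32.4896 = 5.700.

5.700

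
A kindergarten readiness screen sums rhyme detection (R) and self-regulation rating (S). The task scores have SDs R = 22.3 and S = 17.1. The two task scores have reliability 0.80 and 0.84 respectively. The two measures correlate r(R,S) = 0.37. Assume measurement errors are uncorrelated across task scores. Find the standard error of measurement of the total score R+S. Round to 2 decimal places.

12.09

Var(total) = 789.7 + 282.184 = 1071.88.
True-score variance = 643.456 + 282.184 = 925.641, so reliability = 0.8636.
Error variance = 1071.88 − 925.641 = 146.244; SEM = √146.244 = 12.09.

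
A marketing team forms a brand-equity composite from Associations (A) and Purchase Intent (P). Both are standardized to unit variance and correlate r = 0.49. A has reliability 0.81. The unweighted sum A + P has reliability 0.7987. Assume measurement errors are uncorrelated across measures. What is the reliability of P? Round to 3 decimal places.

0.590

Var(A+P) = 2 + 2·0.49 = 2.980.
True-score variance = ρ_A + ρ_P + 2·0.49, so 0.7987 = (0.81 + ρ_P + 0.98) / 2.980.
ρ_P = 0.7987·2.980 − 0.81 − 0.98 = 0.590.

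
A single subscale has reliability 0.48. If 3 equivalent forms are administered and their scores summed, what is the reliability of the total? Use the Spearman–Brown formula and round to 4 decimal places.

ρ_k = kρ / (1 + (k−1)ρ) = 3·0.48 / (1 + 2·0.48) = 1.440 / 1.960 = 0.7347.

0.7347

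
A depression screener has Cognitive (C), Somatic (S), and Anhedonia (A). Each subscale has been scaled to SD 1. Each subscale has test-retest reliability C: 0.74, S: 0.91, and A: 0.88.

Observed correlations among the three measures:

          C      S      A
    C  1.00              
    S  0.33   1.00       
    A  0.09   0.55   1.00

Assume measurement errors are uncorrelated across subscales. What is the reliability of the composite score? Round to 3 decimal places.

0.905

Var(C+S+A) = 3 + 2·[0.33 + 0.09 + 0.55] = 3 + 1.94 = 4.94.
Under uncorrelated errors the observed covariances equal the true-score covariances, so only the own-variance terms attenuate.
True-score variance = [0.74 + 0.91 + 0.88] + 1.94 = 2.53 + 1.94 = 4.47.
Reliability = 4.47 / 4.94 = 0.905.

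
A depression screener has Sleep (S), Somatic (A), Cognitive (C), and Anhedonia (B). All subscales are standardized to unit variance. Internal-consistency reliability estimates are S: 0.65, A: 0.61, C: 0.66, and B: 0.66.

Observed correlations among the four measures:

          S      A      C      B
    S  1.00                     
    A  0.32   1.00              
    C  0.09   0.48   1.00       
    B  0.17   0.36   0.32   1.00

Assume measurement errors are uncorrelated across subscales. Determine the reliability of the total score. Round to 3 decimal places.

Var(S+A+C+B) = 4 + 2·[0.32 + 0.09 + 0.17 + 0.48 + 0.36 + 0.32] = 4 + 3.48 = 7.48.
Because errors are independent across components, Cov(Tᵢ,Tⱼ) = Cov(Xᵢ,Xⱼ); the off-diagonal part of the true-score variance is the same as above.
True-score variance = [0.65 + 0.61 + 0.66 + 0.66] + 3.48 = 2.58 + 3.48 = 6.06.
Reliability = 6.06 / 7.48 = 0.810.

0.810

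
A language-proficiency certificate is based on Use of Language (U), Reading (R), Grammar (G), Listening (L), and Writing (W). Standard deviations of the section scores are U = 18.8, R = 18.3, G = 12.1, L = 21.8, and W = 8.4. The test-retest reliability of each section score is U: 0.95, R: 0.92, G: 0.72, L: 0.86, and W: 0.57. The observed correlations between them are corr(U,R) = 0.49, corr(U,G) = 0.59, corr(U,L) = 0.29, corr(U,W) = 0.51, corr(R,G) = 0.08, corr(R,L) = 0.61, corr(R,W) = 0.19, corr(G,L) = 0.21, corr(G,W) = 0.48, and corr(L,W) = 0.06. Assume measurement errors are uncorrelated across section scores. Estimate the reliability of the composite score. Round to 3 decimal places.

Var(U+R+G+L+W) = 18.8² + 18.3² + 12.1² + 21.8² + 8.4² + 2·[18.8·18.3·0.49 + 18.8·12.1·0.59 + 18.8·21.8·0.29 + 18.8·8.4·0.51 + 18.3·12.1·0.08 + 18.3·21.8·0.61 + 18.3·8.4·0.19 + 12.1·21.8·0.21 + 12.1·8.4·0.48 + 21.8·8.4·0.06] = 1380.54 + 1815.26 = 3195.8.
With uncorrelated errors the cross-covariances are all true-score covariance, so they carry over unchanged; only the diagonal terms shrink to ρᵢσᵢ².
True-score variance = [18.8²·0.95 + 18.3²·0.92 + 12.1²·0.72 + 21.8²·0.86 + 8.4²·0.57] + 1815.26 = 1198.21 + 1815.26 = 3013.46.
Reliability = 3013.46 / 3195.8 = 0.943.

0.943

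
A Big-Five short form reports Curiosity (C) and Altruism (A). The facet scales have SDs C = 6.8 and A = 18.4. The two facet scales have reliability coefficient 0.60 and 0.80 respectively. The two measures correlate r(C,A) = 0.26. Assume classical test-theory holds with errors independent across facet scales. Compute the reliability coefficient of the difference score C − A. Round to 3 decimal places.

Var(C−A) = 6.8² + 18.4² − 2·6.8·18.4·0.26 = 384.8 − 65.0624 = 319.738.
Under uncorrelated errors the observed covariances equal the true-score covariances, so only the own-variance terms attenuate.
True-score variance = [6.8²·0.60 + 18.4²·0.80] − 65.0624 = 298.592 − 65.0624 = 233.53.
Reliability = 233.53 / 319.738 = 0.730.

0.730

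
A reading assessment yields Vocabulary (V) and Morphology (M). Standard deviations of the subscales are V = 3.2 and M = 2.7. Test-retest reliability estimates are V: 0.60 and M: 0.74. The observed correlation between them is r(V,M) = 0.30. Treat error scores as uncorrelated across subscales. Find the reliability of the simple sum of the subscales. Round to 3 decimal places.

Var(V+M) = 3.2² + 2.7² + 2·[3.2·2.7·0.30] = 17.53 + 5.184 = 22.714.
With uncorrelated errors the cross-covariances are all true-score covariance, so they carry over unchanged; only the diagonal terms shrink to ρᵢσᵢ².
True-score variance = [3.2²·0.60 + 2.7²·0.74] + 5.184 = 11.5386 + 5.184 = 16.7226.
Reliability = 16.7226 / 22.714 = 0.736.

0.736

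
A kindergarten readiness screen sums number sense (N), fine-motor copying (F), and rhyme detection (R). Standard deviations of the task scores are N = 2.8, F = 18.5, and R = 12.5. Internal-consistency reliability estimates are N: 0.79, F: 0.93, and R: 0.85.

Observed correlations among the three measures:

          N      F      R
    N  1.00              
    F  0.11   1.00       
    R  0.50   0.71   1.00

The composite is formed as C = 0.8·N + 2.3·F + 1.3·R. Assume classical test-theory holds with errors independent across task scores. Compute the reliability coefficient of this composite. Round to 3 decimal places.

0.946

Var(C) = 0.8²·2.8² + 2.3²·18.5² + 1.3²·12.5² + 2·[1.84·2.8·18.5·0.11 + 1.04·2.8·12.5·0.50 + 2.99·18.5·12.5·0.71] = 2079.58 + 1039.21 = 3118.79.
With uncorrelated errors the cross-covariances are all true-score covariance, so they carry over unchanged; only the diagonal terms shrink to ρᵢσᵢ².
True-score variance = [0.8²·2.8²·0.79 + 2.3²·18.5²·0.93 + 1.3²·12.5²·0.85] + 1039.21 = 1912.18 + 1039.21 = 2951.39.
Reliability = 2951.39 / 3118.79 = 0.946.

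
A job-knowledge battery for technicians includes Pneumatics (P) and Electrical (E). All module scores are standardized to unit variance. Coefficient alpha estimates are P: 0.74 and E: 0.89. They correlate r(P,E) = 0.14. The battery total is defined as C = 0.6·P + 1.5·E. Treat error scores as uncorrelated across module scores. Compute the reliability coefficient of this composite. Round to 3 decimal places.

0.881

Var(C) = 0.6² + 1.5² + 2·[0.9·0.14] = 2.61 + 0.252 = 2.862.
With uncorrelated errors the cross-covariances are all true-score covariance, so they carry over unchanged; only the diagonal terms shrink to ρᵢσᵢ².
True-score variance = [0.6²·0.74 + 1.5²·0.89] + 0.252 = 2.2689 + 0.252 = 2.5209.
Reliability = 2.5209 / 2.862 = 0.881.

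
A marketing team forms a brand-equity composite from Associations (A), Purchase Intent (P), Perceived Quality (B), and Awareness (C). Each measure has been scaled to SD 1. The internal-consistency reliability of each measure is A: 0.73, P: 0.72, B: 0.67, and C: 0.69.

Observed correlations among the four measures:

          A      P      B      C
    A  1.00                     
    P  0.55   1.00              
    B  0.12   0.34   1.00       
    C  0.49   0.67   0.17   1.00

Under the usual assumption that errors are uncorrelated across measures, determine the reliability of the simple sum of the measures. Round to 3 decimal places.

Var(A+P+B+C) = 4 + 2·[0.55 + 0.12 + 0.49 + 0.34 + 0.67 + 0.17] = 4 + 4.68 = 8.68.
With uncorrelated errors the cross-covariances are all true-score covariance, so they carry over unchanged; only the diagonal terms shrink to ρᵢσᵢ².
True-score variance = [0.73 + 0.72 + 0.67 + 0.69] + 4.68 = 2.81 + 4.68 = 7.49.
Reliability = 7.49 / 8.68 = 0.863.

0.863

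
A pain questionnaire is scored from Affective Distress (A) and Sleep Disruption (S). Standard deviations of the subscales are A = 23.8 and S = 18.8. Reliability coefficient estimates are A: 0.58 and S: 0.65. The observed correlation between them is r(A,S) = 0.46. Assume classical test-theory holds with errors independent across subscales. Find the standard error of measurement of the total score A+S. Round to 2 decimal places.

19.02

Var(total) = 919.88 + 411.645 = 1331.52.
True-score variance = 558.271 + 411.645 = 969.916, so reliability = 0.7284.
Error variance = 1331.52 − 969.916 = 361.609; SEM = √361.609 = 19.02.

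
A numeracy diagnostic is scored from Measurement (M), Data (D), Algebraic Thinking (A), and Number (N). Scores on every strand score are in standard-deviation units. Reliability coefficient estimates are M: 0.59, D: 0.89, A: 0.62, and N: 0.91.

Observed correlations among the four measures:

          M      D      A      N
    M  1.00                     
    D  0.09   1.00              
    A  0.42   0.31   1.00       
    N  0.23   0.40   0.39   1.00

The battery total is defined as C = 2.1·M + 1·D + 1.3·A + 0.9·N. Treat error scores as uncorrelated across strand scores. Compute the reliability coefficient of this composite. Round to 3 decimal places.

Var(C) = 2.1² + 1 + 1.3² + 0.9² + 2·[2.1·0.09 + 2.73·0.42 + 1.89·0.23 + 1.3·0.31 + 0.9·0.40 + 1.17·0.39] = 7.91 + 5.9792 = 13.8892.
Because errors are independent across components, Cov(Tᵢ,Tⱼ) = Cov(Xᵢ,Xⱼ); the off-diagonal part of the true-score variance is the same as above.
True-score variance = [2.1²·0.59 + 0.89 + 1.3²·0.62 + 0.9²·0.91] + 5.9792 = 5.2768 + 5.9792 = 11.256.
Reliability = 11.256 / 13.8892 = 0.810.

0.810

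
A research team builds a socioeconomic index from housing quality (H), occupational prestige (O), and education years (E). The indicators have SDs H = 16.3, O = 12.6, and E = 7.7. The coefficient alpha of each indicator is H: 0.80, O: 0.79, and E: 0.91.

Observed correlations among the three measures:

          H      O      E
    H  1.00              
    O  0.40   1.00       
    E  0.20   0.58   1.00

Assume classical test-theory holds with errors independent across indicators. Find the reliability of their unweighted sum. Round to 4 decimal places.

Var(H+O+E) = 16.3² + 12.6² + 7.7² + 2·[16.3·12.6·0.40 + 16.3·7.7·0.20 + 12.6·7.7·0.58] = 483.74 + 327.051 = 810.791.
With uncorrelated errors the cross-covariances are all true-score covariance, so they carry over unchanged; only the diagonal terms shrink to ρᵢσᵢ².
True-score variance = [16.3²·0.80 + 12.6²·0.79 + 7.7²·0.91] + 327.051 = 391.926 + 327.051 = 718.977.
Reliability = 718.977 / 810.791 = 0.8868.

0.8868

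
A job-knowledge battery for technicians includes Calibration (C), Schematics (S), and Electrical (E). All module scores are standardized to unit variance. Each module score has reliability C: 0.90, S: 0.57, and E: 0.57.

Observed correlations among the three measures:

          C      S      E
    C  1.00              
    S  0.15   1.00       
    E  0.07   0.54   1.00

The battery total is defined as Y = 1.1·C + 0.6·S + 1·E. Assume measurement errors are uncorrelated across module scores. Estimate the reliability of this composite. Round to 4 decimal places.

Var(Y) = 1.1² + 0.6² + 1 + 2·[0.66·0.15 + 1.1·0.07 + 0.6·0.54] = 2.57 + 1 = 3.57.
With uncorrelated errors the cross-covariances are all true-score covariance, so they carry over unchanged; only the diagonal terms shrink to ρᵢσᵢ².
True-score variance = [1.1²·0.90 + 0.6²·0.57 + 0.57] + 1 = 1.8642 + 1 = 2.8642.
Reliability = 2.8642 / 3.57 = 0.8023.

0.8023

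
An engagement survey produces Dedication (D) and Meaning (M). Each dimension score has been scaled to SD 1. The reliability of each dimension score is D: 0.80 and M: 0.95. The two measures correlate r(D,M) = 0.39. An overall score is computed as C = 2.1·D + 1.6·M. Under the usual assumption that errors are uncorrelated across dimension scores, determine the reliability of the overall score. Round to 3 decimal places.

0.895

Var(C) = 2.1² + 1.6² + 2·[3.36·0.39] = 6.97 + 2.6208 = 9.5908.
With uncorrelated errors the cross-covariances are all true-score covariance, so they carry over unchanged; only the diagonal terms shrink to ρᵢσᵢ².
True-score variance = [2.1²·0.80 + 1.6²·0.95] + 2.6208 = 5.96 + 2.6208 = 8.5808.
Reliability = 8.5808 / 9.5908 = 0.895.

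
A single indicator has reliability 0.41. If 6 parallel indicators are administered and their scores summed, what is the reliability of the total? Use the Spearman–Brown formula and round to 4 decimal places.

ρ_k = kρ / (1 + (k−1)ρ) = 6·0.41 / (1 + 5·0.41) = 2.460 / 3.050 = 0.8066.

0.8066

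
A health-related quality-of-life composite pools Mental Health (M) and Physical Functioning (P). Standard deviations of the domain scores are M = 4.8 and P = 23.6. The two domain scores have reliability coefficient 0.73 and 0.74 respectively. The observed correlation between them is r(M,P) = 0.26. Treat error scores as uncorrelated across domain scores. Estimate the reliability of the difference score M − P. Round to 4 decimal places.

0.7102

Var(M−P) = 4.8² + 23.6² − 2·4.8·23.6·0.26 = 580 − 58.9056 = 521.094.
With uncorrelated errors the cross-covariances are all true-score covariance, so they carry over unchanged; only the diagonal terms shrink to ρᵢσᵢ².
True-score variance = [4.8²·0.73 + 23.6²·0.74] − 58.9056 = 428.97 − 58.9056 = 370.064.
Reliability = 370.064 / 521.094 = 0.7102.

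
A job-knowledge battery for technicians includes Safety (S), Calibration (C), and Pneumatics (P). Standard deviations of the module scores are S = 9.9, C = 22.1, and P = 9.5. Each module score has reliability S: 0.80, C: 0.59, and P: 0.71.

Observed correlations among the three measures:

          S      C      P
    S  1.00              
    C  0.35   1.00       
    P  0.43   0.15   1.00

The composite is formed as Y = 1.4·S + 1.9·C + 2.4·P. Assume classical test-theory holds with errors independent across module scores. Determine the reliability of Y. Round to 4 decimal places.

Var(Y) = 1.4²·9.9² + 1.9²·22.1² + 2.4²·9.5² + 2·[2.66·9.9·22.1·0.35 + 3.36·9.9·9.5·0.43 + 4.56·22.1·9.5·0.15] = 2475.1 + 966.365 = 3441.47.
Under uncorrelated errors the observed covariances equal the true-score covariances, so only the own-variance terms attenuate.
True-score variance = [1.4²·9.9²·0.80 + 1.9²·22.1²·0.59 + 2.4²·9.5²·0.71] + 966.365 = 1563.03 + 966.365 = 2529.4.
Reliability = 2529.4 / 3441.47 = 0.7350.

0.7350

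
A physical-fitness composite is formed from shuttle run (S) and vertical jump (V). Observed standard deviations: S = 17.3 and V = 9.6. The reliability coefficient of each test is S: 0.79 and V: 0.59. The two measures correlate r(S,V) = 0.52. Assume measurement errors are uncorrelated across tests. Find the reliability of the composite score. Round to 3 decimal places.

0.822

Var(S+V) = 17.3² + 9.6² + 2·[17.3·9.6·0.52] = 391.45 + 172.723 = 564.173.
Under uncorrelated errors the observed covariances equal the true-score covariances, so only the own-variance terms attenuate.
True-score variance = [17.3²·0.79 + 9.6²·0.59] + 172.723 = 290.814 + 172.723 = 463.537.
Reliability = 463.537 / 564.173 = 0.822.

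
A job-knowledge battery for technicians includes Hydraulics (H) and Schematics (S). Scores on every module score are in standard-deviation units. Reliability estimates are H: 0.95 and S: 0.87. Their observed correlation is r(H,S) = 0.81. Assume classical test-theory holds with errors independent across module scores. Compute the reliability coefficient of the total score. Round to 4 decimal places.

Var(H+S) = 2 + 2·[0.81] = 2 + 1.62 = 3.62.
Under uncorrelated errors the observed covariances equal the true-score covariances, so only the own-variance terms attenuate.
True-score variance = [0.95 + 0.87] + 1.62 = 1.82 + 1.62 = 3.44.
Reliability = 3.44 / 3.62 = 0.9503.

0.9503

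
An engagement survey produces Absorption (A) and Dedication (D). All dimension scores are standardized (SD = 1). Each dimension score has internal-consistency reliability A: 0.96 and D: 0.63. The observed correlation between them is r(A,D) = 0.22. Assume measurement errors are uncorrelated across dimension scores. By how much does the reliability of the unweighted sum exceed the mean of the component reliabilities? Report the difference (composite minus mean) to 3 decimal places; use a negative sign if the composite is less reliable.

0.037

Var(sum) = 2 + 0.44 = 2.44; true-score variance = 1.59 + 0.44 = 2.03; composite reliability = 0.8320.
Mean component reliability = 0.7950.
Difference = 0.8320 − 0.7950 = 0.037.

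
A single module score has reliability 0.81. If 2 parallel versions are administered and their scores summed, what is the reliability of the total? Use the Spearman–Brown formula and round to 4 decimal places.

ρ_k = kρ / (1 + (k−1)ρ) = 2·0.81 / (1 + 1·0.81) = 1.620 / 1.810 = 0.8950.

0.8950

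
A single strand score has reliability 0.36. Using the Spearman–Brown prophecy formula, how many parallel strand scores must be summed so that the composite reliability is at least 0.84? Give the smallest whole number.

10

k ≥ ρ*(1−ρ₁)/(ρ₁(1−ρ*)) = 0.84·0.64 / (0.36·0.16) = 9.333.
Smallest integer k = 10.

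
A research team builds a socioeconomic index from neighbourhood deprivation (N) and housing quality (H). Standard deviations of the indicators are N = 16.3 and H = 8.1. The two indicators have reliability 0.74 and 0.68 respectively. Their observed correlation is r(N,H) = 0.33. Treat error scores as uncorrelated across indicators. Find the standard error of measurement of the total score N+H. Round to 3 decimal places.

9.491

Var(total) = 331.3 + 87.1398 = 418.44.
True-score variance = 241.225 + 87.1398 = 328.365, so reliability = 0.7847.
Error variance = 418.44 − 328.365 = 90.0746; SEM = √90.0746 = 9.491.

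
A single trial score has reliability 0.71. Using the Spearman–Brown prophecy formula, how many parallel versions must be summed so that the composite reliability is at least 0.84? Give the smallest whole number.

k ≥ ρ*(1−ρ₁)/(ρ₁(1−ρ*)) = 0.84·0.29 / (0.71·0.16) = 2.144.
Smallest integer k = 3.

3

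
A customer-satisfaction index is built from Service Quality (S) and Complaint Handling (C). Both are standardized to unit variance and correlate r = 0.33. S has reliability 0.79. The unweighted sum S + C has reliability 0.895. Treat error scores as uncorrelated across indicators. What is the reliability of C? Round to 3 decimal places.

Var(S+C) = 2 + 2·0.33 = 2.660.
True-score variance = ρ_S + ρ_C + 2·0.33, so 0.895 = (0.79 + ρ_C + 0.66) / 2.660.
ρ_C = 0.895·2.660 − 0.79 − 0.66 = 0.931.

0.931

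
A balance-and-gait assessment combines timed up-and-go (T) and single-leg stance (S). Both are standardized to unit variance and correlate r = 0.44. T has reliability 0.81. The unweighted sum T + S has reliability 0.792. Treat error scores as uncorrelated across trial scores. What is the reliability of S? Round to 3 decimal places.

Var(T+S) = 2 + 2·0.44 = 2.880.
True-score variance = ρ_T + ρ_S + 2·0.44, so 0.792 = (0.81 + ρ_S + 0.88) / 2.880.
ρ_S = 0.792·2.880 − 0.81 − 0.88 = 0.591.

0.591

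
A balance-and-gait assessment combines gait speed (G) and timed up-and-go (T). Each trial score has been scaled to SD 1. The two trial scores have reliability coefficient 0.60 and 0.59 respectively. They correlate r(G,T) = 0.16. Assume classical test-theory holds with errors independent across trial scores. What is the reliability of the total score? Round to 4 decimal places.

Var(G+T) = 2 + 2·[0.16] = 2 + 0.32 = 2.32.
With uncorrelated errors the cross-covariances are all true-score covariance, so they carry over unchanged; only the diagonal terms shrink to ρᵢσᵢ².
True-score variance = [0.60 + 0.59] + 0.32 = 1.19 + 0.32 = 1.51.
Reliability = 1.51 / 2.32 = 0.6509.

0.6509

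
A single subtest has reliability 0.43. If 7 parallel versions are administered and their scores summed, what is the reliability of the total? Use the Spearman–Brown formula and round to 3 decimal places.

0.841

ρ_k = kρ / (1 + (k−1)ρ) = 7·0.43 / (1 + 6·0.43) = 3.010 / 3.580 = 0.841.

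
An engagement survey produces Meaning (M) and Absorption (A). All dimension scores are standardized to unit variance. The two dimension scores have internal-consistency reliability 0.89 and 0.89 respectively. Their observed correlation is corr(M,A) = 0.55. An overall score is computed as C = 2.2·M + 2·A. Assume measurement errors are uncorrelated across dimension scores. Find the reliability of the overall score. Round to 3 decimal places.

Var(C) = 2.2² + 2² + 2·[4.4·0.55] = 8.84 + 4.84 = 13.68.
Under uncorrelated errors the observed covariances equal the true-score covariances, so only the own-variance terms attenuate.
True-score variance = [2.2²·0.89 + 2²·0.89] + 4.84 = 7.8676 + 4.84 = 12.7076.
Reliability = 12.7076 / 13.68 = 0.929.

0.929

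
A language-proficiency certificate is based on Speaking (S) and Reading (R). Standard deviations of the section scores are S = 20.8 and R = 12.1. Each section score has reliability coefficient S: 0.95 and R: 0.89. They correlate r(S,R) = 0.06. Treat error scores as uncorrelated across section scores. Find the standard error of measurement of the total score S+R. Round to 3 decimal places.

6.143

Var(total) = 579.05 + 30.2016 = 609.252.
True-score variance = 541.313 + 30.2016 = 571.514, so reliability = 0.9381.
Error variance = 609.252 − 571.514 = 37.7371; SEM = √37.7371 = 6.143.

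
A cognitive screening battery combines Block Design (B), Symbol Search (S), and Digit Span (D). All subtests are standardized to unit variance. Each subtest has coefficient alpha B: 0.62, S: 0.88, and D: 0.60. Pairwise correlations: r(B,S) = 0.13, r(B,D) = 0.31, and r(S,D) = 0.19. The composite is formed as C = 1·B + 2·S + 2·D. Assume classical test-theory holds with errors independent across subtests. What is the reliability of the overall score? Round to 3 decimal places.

Var(C) = 1 + 2² + 2² + 2·[2·0.13 + 2·0.31 + 4·0.19] = 9 + 3.28 = 12.28.
With uncorrelated errors the cross-covariances are all true-score covariance, so they carry over unchanged; only the diagonal terms shrink to ρᵢσᵢ².
True-score variance = [0.62 + 2²·0.88 + 2²·0.60] + 3.28 = 6.54 + 3.28 = 9.82.
Reliability = 9.82 / 12.28 = 0.800.

0.800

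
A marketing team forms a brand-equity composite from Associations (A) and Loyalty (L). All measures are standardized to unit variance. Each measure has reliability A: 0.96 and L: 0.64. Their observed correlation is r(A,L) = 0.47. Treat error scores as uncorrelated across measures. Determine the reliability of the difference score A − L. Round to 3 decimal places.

0.623

Var(A−L) = 1 + 1 − 2·0.47 = 2 − 0.94 = 1.06.
Under uncorrelated errors the observed covariances equal the true-score covariances, so only the own-variance terms attenuate.
True-score variance = [0.96 + 0.64] − 0.94 = 1.6 − 0.94 = 0.66.
Reliability = 0.66 / 1.06 = 0.623.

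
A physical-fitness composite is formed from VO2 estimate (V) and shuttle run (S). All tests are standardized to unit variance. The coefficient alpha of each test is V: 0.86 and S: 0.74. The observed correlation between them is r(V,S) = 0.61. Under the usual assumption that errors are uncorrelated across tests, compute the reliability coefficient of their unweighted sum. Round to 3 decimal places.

Var(V+S) = 2 + 2·[0.61] = 2 + 1.22 = 3.22.
With uncorrelated errors the cross-covariances are all true-score covariance, so they carry over unchanged; only the diagonal terms shrink to ρᵢσᵢ².
True-score variance = [0.86 + 0.74] + 1.22 = 1.6 + 1.22 = 2.82.
Reliability = 2.82 / 3.22 = 0.876.

0.876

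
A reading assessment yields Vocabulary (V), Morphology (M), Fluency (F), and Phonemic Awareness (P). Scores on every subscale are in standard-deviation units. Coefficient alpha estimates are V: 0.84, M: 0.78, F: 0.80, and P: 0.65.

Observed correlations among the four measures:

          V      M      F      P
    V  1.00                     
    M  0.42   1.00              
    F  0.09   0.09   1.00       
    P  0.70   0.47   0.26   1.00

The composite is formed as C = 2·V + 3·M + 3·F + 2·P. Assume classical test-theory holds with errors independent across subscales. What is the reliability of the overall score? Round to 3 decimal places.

Var(C) = 2² + 3² + 3² + 2² + 2·[6·0.42 + 6·0.09 + 4·0.70 + 9·0.09 + 6·0.47 + 6·0.26] = 26 + 22.1 = 48.1.
With uncorrelated errors the cross-covariances are all true-score covariance, so they carry over unchanged; only the diagonal terms shrink to ρᵢσᵢ².
True-score variance = [2²·0.84 + 3²·0.78 + 3²·0.80 + 2²·0.65] + 22.1 = 20.18 + 22.1 = 42.28.
Reliability = 42.28 / 48.1 = 0.879.

0.879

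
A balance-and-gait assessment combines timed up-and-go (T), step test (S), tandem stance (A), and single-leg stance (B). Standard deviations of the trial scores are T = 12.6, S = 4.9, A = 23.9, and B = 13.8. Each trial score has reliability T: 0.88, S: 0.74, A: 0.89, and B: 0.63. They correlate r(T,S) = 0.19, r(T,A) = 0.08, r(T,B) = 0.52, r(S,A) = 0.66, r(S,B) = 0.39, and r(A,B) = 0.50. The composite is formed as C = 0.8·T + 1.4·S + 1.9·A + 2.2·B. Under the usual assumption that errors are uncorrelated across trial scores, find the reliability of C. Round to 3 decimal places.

Var(C) = 0.8²·12.6² + 1.4²·4.9² + 1.9²·23.9² + 2.2²·13.8² + 2·[1.12·12.6·4.9·0.19 + 1.52·12.6·23.9·0.08 + 1.76·12.6·13.8·0.52 + 2.66·4.9·23.9·0.66 + 3.08·4.9·13.8·0.39 + 4.18·23.9·13.8·0.50] = 3132.46 + 2370.08 = 5502.54.
With uncorrelated errors the cross-covariances are all true-score covariance, so they carry over unchanged; only the diagonal terms shrink to ρᵢσᵢ².
True-score variance = [0.8²·12.6²·0.88 + 1.4²·4.9²·0.74 + 1.9²·23.9²·0.89 + 2.2²·13.8²·0.63] + 2370.08 = 2540.17 + 2370.08 = 4910.25.
Reliability = 4910.25 / 5502.54 = 0.892.

0.892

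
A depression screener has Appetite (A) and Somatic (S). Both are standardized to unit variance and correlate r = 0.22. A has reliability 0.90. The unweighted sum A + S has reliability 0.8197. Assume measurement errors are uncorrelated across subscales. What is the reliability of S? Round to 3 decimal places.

0.660

Var(A+S) = 2 + 2·0.22 = 2.440.
True-score variance = ρ_A + ρ_S + 2·0.22, so 0.8197 = (0.90 + ρ_S + 0.44) / 2.440.
ρ_S = 0.8197·2.440 − 0.90 − 0.44 = 0.660.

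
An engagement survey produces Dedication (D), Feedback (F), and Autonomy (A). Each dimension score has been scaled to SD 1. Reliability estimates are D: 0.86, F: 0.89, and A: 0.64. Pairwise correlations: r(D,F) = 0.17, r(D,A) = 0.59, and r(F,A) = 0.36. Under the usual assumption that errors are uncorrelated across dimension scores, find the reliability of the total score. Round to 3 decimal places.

Var(D+F+A) = 3 + 2·[0.17 + 0.59 + 0.36] = 3 + 2.24 = 5.24.
Under uncorrelated errors the observed covariances equal the true-score covariances, so only the own-variance terms attenuate.
True-score variance = [0.86 + 0.89 + 0.64] + 2.24 = 2.39 + 2.24 = 4.63.
Reliability = 4.63 / 5.24 = 0.884.

0.884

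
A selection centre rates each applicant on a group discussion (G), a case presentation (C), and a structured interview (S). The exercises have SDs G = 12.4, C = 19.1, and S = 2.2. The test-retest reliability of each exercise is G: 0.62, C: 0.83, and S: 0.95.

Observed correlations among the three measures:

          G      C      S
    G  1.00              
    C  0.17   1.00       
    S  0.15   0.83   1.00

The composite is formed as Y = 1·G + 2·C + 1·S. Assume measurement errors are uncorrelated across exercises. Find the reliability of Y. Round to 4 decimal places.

Var(Y) = 12.4² + 2²·19.1² + 2.2² + 2·[2·12.4·19.1·0.17 + 12.4·2.2·0.15 + 2·19.1·2.2·0.83] = 1617.84 + 308.742 = 1926.58.
With uncorrelated errors the cross-covariances are all true-score covariance, so they carry over unchanged; only the diagonal terms shrink to ρᵢσᵢ².
True-score variance = [12.4²·0.62 + 2²·19.1²·0.83 + 2.2²·0.95] + 308.742 = 1311.1 + 308.742 = 1619.84.
Reliability = 1619.84 / 1926.58 = 0.8408.

0.8408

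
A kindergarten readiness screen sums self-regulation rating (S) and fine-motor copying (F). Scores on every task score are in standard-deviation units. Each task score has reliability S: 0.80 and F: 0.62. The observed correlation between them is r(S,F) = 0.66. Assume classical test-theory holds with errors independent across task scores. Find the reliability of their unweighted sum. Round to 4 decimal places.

0.8253

Var(S+F) = 2 + 2·[0.66] = 2 + 1.32 = 3.32.
With uncorrelated errors the cross-covariances are all true-score covariance, so they carry over unchanged; only the diagonal terms shrink to ρᵢσᵢ².
True-score variance = [0.80 + 0.62] + 1.32 = 1.42 + 1.32 = 2.74.
Reliability = 2.74 / 3.32 = 0.8253.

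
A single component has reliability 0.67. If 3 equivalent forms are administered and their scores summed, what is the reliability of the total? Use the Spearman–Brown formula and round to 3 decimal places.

0.859

ρ_k = kρ / (1 + (k−1)ρ) = 3·0.67 / (1 + 2·0.67) = 2.010 / 2.340 = 0.859.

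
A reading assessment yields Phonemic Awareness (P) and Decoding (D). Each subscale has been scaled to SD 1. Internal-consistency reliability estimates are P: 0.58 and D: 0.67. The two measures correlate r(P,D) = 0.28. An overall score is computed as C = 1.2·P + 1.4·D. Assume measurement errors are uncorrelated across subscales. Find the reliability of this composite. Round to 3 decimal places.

0.712

Var(C) = 1.2² + 1.4² + 2·[1.68·0.28] = 3.4 + 0.9408 = 4.3408.
With uncorrelated errors the cross-covariances are all true-score covariance, so they carry over unchanged; only the diagonal terms shrink to ρᵢσᵢ².
True-score variance = [1.2²·0.58 + 1.4²·0.67] + 0.9408 = 2.1484 + 0.9408 = 3.0892.
Reliability = 3.0892 / 4.3408 = 0.712.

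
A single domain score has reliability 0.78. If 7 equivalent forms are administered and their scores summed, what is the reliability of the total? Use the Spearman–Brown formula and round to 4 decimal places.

ρ_k = kρ / (1 + (k−1)ρ) = 7·0.78 / (1 + 6·0.78) = 5.460 / 5.680 = 0.9613.

0.9613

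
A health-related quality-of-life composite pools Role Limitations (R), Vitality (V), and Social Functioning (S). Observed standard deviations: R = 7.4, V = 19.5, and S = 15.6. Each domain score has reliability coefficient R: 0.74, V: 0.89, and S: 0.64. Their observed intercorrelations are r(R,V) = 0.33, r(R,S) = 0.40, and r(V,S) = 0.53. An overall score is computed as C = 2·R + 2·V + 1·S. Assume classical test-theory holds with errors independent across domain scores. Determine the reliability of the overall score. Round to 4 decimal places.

Var(C) = 2²·7.4² + 2²·19.5² + 15.6² + 2·[4·7.4·19.5·0.33 + 2·7.4·15.6·0.40 + 2·19.5·15.6·0.53] = 1983.4 + 1210.56 = 3193.96.
Under uncorrelated errors the observed covariances equal the true-score covariances, so only the own-variance terms attenuate.
True-score variance = [2²·7.4²·0.74 + 2²·19.5²·0.89 + 15.6²·0.64] + 1210.56 = 1671.53 + 1210.56 = 2882.09.
Reliability = 2882.09 / 3193.96 = 0.9024.

0.9024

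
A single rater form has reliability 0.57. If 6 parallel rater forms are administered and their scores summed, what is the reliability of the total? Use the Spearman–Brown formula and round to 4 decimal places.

ρ_k = kρ / (1 + (k−1)ρ) = 6·0.57 / (1 + 5·0.57) = 3.420 / 3.850 = 0.8883.

0.8883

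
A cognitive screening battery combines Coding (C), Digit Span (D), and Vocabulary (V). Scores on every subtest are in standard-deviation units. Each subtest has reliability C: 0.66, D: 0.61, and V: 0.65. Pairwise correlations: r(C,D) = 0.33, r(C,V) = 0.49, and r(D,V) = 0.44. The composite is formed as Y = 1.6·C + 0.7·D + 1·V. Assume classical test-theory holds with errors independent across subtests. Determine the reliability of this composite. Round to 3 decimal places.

Var(Y) = 1.6² + 0.7² + 1 + 2·[1.12·0.33 + 1.6·0.49 + 0.7·0.44] = 4.05 + 2.9232 = 6.9732.
Because errors are independent across components, Cov(Tᵢ,Tⱼ) = Cov(Xᵢ,Xⱼ); the off-diagonal part of the true-score variance is the same as above.
True-score variance = [1.6²·0.66 + 0.7²·0.61 + 0.65] + 2.9232 = 2.6385 + 2.9232 = 5.5617.
Reliability = 5.5617 / 6.9732 = 0.798.

0.798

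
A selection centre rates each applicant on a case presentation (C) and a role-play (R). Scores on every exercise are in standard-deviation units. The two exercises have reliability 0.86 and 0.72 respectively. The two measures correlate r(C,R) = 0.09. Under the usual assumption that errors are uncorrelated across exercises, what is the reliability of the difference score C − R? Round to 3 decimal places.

Var(C−R) = 1 + 1 − 2·0.09 = 2 − 0.18 = 1.82.
Under uncorrelated errors the observed covariances equal the true-score covariances, so only the own-variance terms attenuate.
True-score variance = [0.86 + 0.72] − 0.18 = 1.58 − 0.18 = 1.4.
Reliability = 1.4 / 1.82 = 0.769.

0.769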